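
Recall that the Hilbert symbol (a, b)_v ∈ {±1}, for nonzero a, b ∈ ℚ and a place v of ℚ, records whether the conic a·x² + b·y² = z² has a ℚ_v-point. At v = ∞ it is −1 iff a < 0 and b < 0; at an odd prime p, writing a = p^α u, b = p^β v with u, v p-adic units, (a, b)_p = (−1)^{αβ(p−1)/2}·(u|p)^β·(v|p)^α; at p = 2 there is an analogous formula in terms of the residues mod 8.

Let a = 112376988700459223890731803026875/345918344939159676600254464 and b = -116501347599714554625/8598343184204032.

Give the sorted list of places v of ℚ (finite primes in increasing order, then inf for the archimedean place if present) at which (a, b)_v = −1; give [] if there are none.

[2, 5, 7, 17, 29, 31]

Mod squares: a ≡ 3, b ≡ -534905. Check v ∈ {∞, 2, 3, 5, 7, 17, 23, 29, 31, 37, 47}.
v=2: v_2(a)=-16, v_2(b)=-8; units ≡ 3, 7 (mod 8); ε·ε+αω+βω = 1·1+-16·0+-8·1 ≡ 1  ⇒  (a,b)_2 = -1.
v=7: a=7^-8·(≡6), b=7^-7·(≡4) mod 7; (6|7)=-1, (4|7)=+1; (−1)^{-8·-7·3}·(-1)^-7·(+1)^-8 = -1.
v=17: a=17^2·(≡5), b=17^1·(≡4) mod 17; (5|17)=-1, (4|17)=+1; (−1)^{2·1·8}·(-1)^1·(+1)^2 = -1.
v=5: a=5^4·(≡2), b=5^3·(≡4) mod 5; (2|5)=-1, (4|5)=+1; (−1)^{4·3·2}·(-1)^3·(+1)^4 = -1.
v=37: a=37^-4·(≡10), b=37^-2·(≡10) mod 37; (10|37)=+1, (10|37)=+1; (−1)^{-4·-2·18}·(+1)^-2·(+1)^-4 = +1.
v=29: a=29^2·(≡3), b=29^1·(≡5) mod 29; (3|29)=-1, (5|29)=+1; (−1)^{2·1·14}·(-1)^1·(+1)^2 = -1.
v=∞: 3 > 0 and -534905 < 0  ⇒  (a,b)_∞ = +1.
v=23: a=23^-2·(≡8), b=23^0·(≡16) mod 23; (8|23)=+1, (16|23)=+1; (−1)^{-2·0·11}·(+1)^0·(+1)^-2 = +1.
v=47: a=47^6·(≡32), b=47^4·(≡28) mod 47; (32|47)=+1, (28|47)=+1; (−1)^{6·4·23}·(+1)^4·(+1)^6 = +1.
v=31: a=31^-4·(≡30), b=31^-3·(≡6) mod 31; (30|31)=-1, (6|31)=-1; (−1)^{-4·-3·15}·(-1)^-3·(-1)^-4 = -1.
v=3: a=3^29·(≡1), b=3^18·(≡1) mod 3; (1|3)=+1, (1|3)=+1; (−1)^{29·18·1}·(+1)^18·(+1)^29 = +1.
(3, -534905 / ℚ) ramifies at {2, 5, 7, 17, 29, 31}: a division algebra.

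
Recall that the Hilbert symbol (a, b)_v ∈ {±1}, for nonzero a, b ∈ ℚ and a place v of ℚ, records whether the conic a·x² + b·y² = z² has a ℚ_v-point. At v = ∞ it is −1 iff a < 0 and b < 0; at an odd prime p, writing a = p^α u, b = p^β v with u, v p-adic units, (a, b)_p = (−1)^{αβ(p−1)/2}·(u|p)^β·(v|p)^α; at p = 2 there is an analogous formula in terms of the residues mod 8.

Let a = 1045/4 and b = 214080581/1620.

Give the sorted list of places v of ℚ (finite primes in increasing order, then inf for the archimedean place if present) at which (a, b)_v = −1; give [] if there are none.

[11, 19]

(a, b) ≡ (1045, 145) mod (ℚ^×)²; places V = {2, 3, 5, 11, 13, 19, 29, ∞}.
(a,b)_2: α=-2, β=-2; u≡5, v≡1 (mod 8); ε(u)ε(v)=0·0, αω(v)=-2·0, βω(u)=-2·1; sum ≡ 0  ⇒  +1.
(a,b)_3: α=0, u≡1; β=-4, v≡1 (mod 3); (1|3)=+1, (1|3)=+1; sign (−1)^0·+1^-4·+1^0 = +1.
(a,b)_19: α=1, u≡9; β=2, v≡10 (mod 19); (9|19)=+1, (10|19)=-1; sign (−1)^0·+1^2·-1^1 = -1.
(a,b)_13: α=0, u≡11; β=2, v≡2 (mod 13); (11|13)=-1, (2|13)=-1; sign (−1)^0·-1^2·-1^0 = +1.
(a,b)_∞: sgn(1045)=+, sgn(145)=+, so +1.
(a,b)_5: α=1, u≡1; β=-1, v≡4 (mod 5); (1|5)=+1, (4|5)=+1; sign (−1)^0·+1^-1·+1^1 = +1.
(a,b)_11: α=1, u≡10; β=2, v≡7 (mod 11); (10|11)=-1, (7|11)=-1; sign (−1)^0·-1^2·-1^1 = -1.
(a,b)_29: α=0, u≡22; β=1, v≡16 (mod 29); (22|29)=+1, (16|29)=+1; sign (−1)^0·+1^1·+1^0 = +1.
|Ram(1045, 145)| = 2, even; anisotropic at {11, 19}.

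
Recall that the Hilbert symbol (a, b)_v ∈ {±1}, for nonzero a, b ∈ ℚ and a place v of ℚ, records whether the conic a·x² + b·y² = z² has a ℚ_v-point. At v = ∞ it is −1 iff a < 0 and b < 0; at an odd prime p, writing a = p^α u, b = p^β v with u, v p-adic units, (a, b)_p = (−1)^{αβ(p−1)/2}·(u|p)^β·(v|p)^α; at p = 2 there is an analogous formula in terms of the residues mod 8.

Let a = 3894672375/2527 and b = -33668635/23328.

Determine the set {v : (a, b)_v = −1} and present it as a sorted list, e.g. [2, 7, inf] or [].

[5, 7, 11, 13]

(a, b) ≡ (385, -1430) mod (ℚ^×)²; places V = {2, 3, 5, 7, 11, 13, 17, 19, 31, ∞}.
(a,b)_13: α=0, u≡7; β=1, v≡5 (mod 13); (7|13)=-1, (5|13)=-1; sign (−1)^0·-1^1·-1^0 = -1.
(a,b)_19: α=-2, u≡7; β=0, v≡2 (mod 19); (7|19)=+1, (2|19)=-1; sign (−1)^0·+1^0·-1^-2 = +1.
(a,b)_2: α=0, β=-5; u≡1, v≡5 (mod 8); ε(u)ε(v)=0·0, αω(v)=0·1, βω(u)=-5·0; sum ≡ 0  ⇒  +1.
(a,b)_31: α=0, u≡15; β=2, v≡21 (mod 31); (15|31)=-1, (21|31)=-1; sign (−1)^0·-1^2·-1^0 = +1.
(a,b)_7: α=-1, u≡5; β=2, v≡3 (mod 7); (5|7)=-1, (3|7)=-1; sign (−1)^0·-1^2·-1^-1 = -1.
(a,b)_∞: sgn(385)=+, sgn(-1430)=−, so +1.
(a,b)_5: α=3, u≡2; β=1, v≡1 (mod 5); (2|5)=-1, (1|5)=+1; sign (−1)^0·-1^1·+1^3 = -1.
(a,b)_17: α=2, u≡3; β=0, v≡13 (mod 17); (3|17)=-1, (13|17)=+1; sign (−1)^0·-1^0·+1^2 = +1.
(a,b)_11: α=3, u≡6; β=1, v≡8 (mod 11); (6|11)=-1, (8|11)=-1; sign (−1)^1·-1^1·-1^3 = -1.
(a,b)_3: α=4, u≡1; β=-6, v≡1 (mod 3); (1|3)=+1, (1|3)=+1; sign (−1)^0·+1^-6·+1^4 = +1.
Ram(385, -1430) = {5, 7, 11, 13}; no ℚ_5-point on the conic.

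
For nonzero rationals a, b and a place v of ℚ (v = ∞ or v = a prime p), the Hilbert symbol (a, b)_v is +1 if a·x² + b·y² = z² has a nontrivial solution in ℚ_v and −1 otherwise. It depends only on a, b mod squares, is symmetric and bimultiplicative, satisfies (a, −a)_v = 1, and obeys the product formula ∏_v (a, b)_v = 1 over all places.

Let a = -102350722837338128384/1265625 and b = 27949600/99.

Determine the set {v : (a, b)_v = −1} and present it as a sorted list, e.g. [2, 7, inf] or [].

[2, 31]

(a, b) ≡ (-506, 15686) mod (ℚ^×)²; places V = {2, 3, 5, 7, 11, 23, 31, ∞}.
(a,b)_2: α=27, β=5; u≡3, v≡3 (mod 8); ε(u)ε(v)=1·1, αω(v)=27·1, βω(u)=5·1; sum ≡ 1  ⇒  -1.
(a,b)_∞: sgn(-506)=−, sgn(15686)=+, so +1.
(a,b)_5: α=-6, u≡1; β=2, v≡1 (mod 5); (1|5)=+1, (1|5)=+1; sign (−1)^0·+1^2·+1^-6 = +1.
(a,b)_7: α=2, u≡3; β=2, v≡5 (mod 7); (3|7)=-1, (5|7)=-1; sign (−1)^0·-1^2·-1^2 = +1.
(a,b)_31: α=2, u≡6; β=1, v≡20 (mod 31); (6|31)=-1, (20|31)=+1; sign (−1)^0·-1^1·+1^2 = -1.
(a,b)_23: α=3, u≡8; β=1, v≡19 (mod 23); (8|23)=+1, (19|23)=-1; sign (−1)^1·+1^1·-1^3 = +1.
(a,b)_3: α=-4, u≡1; β=-2, v≡2 (mod 3); (1|3)=+1, (2|3)=-1; sign (−1)^0·+1^-2·-1^-4 = +1.
(a,b)_11: α=3, u≡4; β=-1, v≡7 (mod 11); (4|11)=+1, (7|11)=-1; sign (−1)^1·+1^-1·-1^3 = +1.
(-506, 15686 / ℚ) ramifies at {2, 31}: a division algebra.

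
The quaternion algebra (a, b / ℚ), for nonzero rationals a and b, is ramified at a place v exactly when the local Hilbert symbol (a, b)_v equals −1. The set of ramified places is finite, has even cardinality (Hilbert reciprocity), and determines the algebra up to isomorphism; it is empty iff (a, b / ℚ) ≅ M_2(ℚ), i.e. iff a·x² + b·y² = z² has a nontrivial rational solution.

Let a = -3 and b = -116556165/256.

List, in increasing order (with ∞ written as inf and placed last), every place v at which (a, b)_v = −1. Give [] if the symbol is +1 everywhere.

Mod squares: a ≡ -3, b ≡ -17765. Check v ∈ {∞, 2, 3, 5, 11, 17, 19}.
v=2: v_2(a)=0, v_2(b)=-8; units ≡ 5, 3 (mod 8); ε·ε+αω+βω = 0·1+0·1+-8·1 ≡ 0  ⇒  (a,b)_2 = +1.
v=19: a=19^0·(≡16), b=19^1·(≡10) mod 19; (16|19)=+1, (10|19)=-1; (−1)^{0·1·9}·(+1)^1·(-1)^0 = +1.
v=17: a=17^0·(≡14), b=17^1·(≡8) mod 17; (14|17)=-1, (8|17)=+1; (−1)^{0·1·8}·(-1)^1·(+1)^0 = -1.
v=3: a=3^1·(≡2), b=3^8·(≡1) mod 3; (2|3)=-1, (1|3)=+1; (−1)^{1·8·1}·(-1)^8·(+1)^1 = +1.
v=∞: -3 < 0 and -17765 < 0  ⇒  (a,b)_∞ = -1.
v=11: a=11^0·(≡8), b=11^1·(≡7) mod 11; (8|11)=-1, (7|11)=-1; (−1)^{0·1·5}·(-1)^1·(-1)^0 = -1.
v=5: a=5^0·(≡2), b=5^1·(≡2) mod 5; (2|5)=-1, (2|5)=-1; (−1)^{0·1·2}·(-1)^1·(-1)^0 = -1.
(-3, -17765 / ℚ) ramifies at {5, 11, 17, ∞}: a division algebra.

[5, 11, 17, inf]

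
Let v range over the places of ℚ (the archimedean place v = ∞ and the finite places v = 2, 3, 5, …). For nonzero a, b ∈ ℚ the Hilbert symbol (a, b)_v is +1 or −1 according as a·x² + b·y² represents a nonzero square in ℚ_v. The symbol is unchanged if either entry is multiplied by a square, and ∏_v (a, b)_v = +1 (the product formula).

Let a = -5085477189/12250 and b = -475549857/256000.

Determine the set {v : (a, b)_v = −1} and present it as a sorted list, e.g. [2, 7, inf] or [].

(a, b) ≡ (-2210, -170) mod (ℚ^×)²; places V = {2, 3, 5, 7, 13, 17, 41, 43, ∞}.
(a,b)_∞: sgn(-2210)=−, sgn(-170)=−, so -1.
(a,b)_7: α=-2, u≡1; β=0, v≡5 (mod 7); (1|7)=+1, (5|7)=-1; sign (−1)^0·+1^0·-1^-2 = +1.
(a,b)_43: α=0, u≡29; β=2, v≡20 (mod 43); (29|43)=-1, (20|43)=-1; sign (−1)^0·-1^2·-1^0 = +1.
(a,b)_3: α=4, u≡1; β=2, v≡1 (mod 3); (1|3)=+1, (1|3)=+1; sign (−1)^0·+1^2·+1^4 = +1.
(a,b)_13: α=3, u≡1; β=0, v≡9 (mod 13); (1|13)=+1, (9|13)=+1; sign (−1)^0·+1^0·+1^3 = +1.
(a,b)_5: α=-3, u≡2; β=-3, v≡1 (mod 5); (2|5)=-1, (1|5)=+1; sign (−1)^0·-1^-3·+1^-3 = -1.
(a,b)_41: α=2, u≡23; β=2, v≡30 (mod 41); (23|41)=+1, (30|41)=-1; sign (−1)^0·+1^2·-1^2 = +1.
(a,b)_2: α=-1, β=-11; u≡7, v≡3 (mod 8); ε(u)ε(v)=1·1, αω(v)=-1·1, βω(u)=-11·0; sum ≡ 0  ⇒  +1.
(a,b)_17: α=1, u≡7; β=1, v≡7 (mod 17); (7|17)=-1, (7|17)=-1; sign (−1)^0·-1^1·-1^1 = +1.
|Ram(-2210, -170)| = 2, even; anisotropic at {5, ∞}.

[5, inf]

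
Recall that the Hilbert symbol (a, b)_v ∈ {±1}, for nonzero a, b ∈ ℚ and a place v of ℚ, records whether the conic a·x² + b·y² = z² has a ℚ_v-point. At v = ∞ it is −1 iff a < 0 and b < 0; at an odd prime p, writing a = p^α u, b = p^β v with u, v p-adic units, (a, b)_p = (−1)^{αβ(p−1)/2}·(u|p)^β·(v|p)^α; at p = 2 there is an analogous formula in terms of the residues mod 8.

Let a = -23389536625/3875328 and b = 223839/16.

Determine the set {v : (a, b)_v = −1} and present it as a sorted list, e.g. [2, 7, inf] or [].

(a, b) ≡ (-20930, 24871) mod (ℚ^×)²; places V = {2, 3, 5, 7, 11, 13, 17, 19, 23, 29, ∞}.
(a,b)_19: α=0, u≡12; β=1, v≡6 (mod 19); (12|19)=-1, (6|19)=+1; sign (−1)^0·-1^1·+1^0 = -1.
(a,b)_11: α=0, u≡3; β=1, v≡2 (mod 11); (3|11)=+1, (2|11)=-1; sign (−1)^0·+1^1·-1^0 = +1.
(a,b)_13: α=3, u≡2; β=0, v≡6 (mod 13); (2|13)=-1, (6|13)=-1; sign (−1)^0·-1^0·-1^3 = -1.
(a,b)_5: α=3, u≡4; β=0, v≡4 (mod 5); (4|5)=+1, (4|5)=+1; sign (−1)^0·+1^0·+1^3 = +1.
(a,b)_2: α=-9, β=-4; u≡7, v≡7 (mod 8); ε(u)ε(v)=1·1, αω(v)=-9·0, βω(u)=-4·0; sum ≡ 1  ⇒  -1.
(a,b)_∞: sgn(-20930)=−, sgn(24871)=+, so +1.
(a,b)_23: α=3, u≡22; β=0, v≡16 (mod 23); (22|23)=-1, (16|23)=+1; sign (−1)^0·-1^0·+1^3 = +1.
(a,b)_29: α=-2, u≡26; β=0, v≡21 (mod 29); (26|29)=-1, (21|29)=-1; sign (−1)^0·-1^0·-1^-2 = +1.
(a,b)_17: α=0, u≡3; β=1, v≡8 (mod 17); (3|17)=-1, (8|17)=+1; sign (−1)^0·-1^1·+1^0 = -1.
(a,b)_3: α=-2, u≡1; β=2, v≡1 (mod 3); (1|3)=+1, (1|3)=+1; sign (−1)^0·+1^2·+1^-2 = +1.
(a,b)_7: α=1, u≡3; β=1, v≡4 (mod 7); (3|7)=-1, (4|7)=+1; sign (−1)^1·-1^1·+1^1 = +1.
|Ram(-20930, 24871)| = 4, even; anisotropic at {2, 13, 17, 19}.

[2, 13, 17, 19]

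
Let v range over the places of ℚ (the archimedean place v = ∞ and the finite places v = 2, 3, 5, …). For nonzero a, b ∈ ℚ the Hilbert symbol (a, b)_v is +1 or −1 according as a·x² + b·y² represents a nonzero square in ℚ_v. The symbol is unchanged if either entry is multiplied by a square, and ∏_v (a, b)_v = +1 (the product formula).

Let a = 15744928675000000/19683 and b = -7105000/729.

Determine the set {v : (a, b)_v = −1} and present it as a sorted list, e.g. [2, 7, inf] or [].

(a, b) ≡ (45849, -58) mod (ℚ^×)²; places V = {2, 3, 5, 7, 17, 29, 31, ∞}.
(a,b)_5: α=8, u≡1; β=4, v≡3 (mod 5); (1|5)=+1, (3|5)=-1; sign (−1)^0·+1^4·-1^8 = +1.
(a,b)_17: α=1, u≡14; β=0, v≡10 (mod 17); (14|17)=-1, (10|17)=-1; sign (−1)^0·-1^0·-1^1 = -1.
(a,b)_7: α=2, u≡6; β=2, v≡5 (mod 7); (6|7)=-1, (5|7)=-1; sign (−1)^0·-1^2·-1^2 = +1.
(a,b)_31: α=1, u≡6; β=0, v≡28 (mod 31); (6|31)=-1, (28|31)=+1; sign (−1)^0·-1^0·+1^1 = +1.
(a,b)_29: α=3, u≡27; β=1, v≡27 (mod 29); (27|29)=-1, (27|29)=-1; sign (−1)^0·-1^1·-1^3 = +1.
(a,b)_2: α=6, β=3; u≡1, v≡3 (mod 8); ε(u)ε(v)=0·1, αω(v)=6·1, βω(u)=3·0; sum ≡ 0  ⇒  +1.
(a,b)_∞: sgn(45849)=+, sgn(-58)=−, so +1.
(a,b)_3: α=-9, u≡1; β=-6, v≡2 (mod 3); (1|3)=+1, (2|3)=-1; sign (−1)^0·+1^-6·-1^-9 = -1.
Ram(45849, -58) = {3, 17}; no ℚ_3-point on the conic.

[3, 17]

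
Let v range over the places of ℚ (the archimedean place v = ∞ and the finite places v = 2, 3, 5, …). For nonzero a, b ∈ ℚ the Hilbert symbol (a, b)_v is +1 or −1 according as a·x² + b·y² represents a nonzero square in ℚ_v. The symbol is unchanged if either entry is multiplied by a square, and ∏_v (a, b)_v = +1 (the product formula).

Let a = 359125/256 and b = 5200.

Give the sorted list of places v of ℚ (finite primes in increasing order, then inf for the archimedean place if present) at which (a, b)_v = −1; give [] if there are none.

(a, b) ≡ (85, 13) mod (ℚ^×)²; places V = {2, 5, 13, 17, ∞}.
(a,b)_∞: sgn(85)=+, sgn(13)=+, so +1.
(a,b)_5: α=3, u≡3; β=2, v≡3 (mod 5); (3|5)=-1, (3|5)=-1; sign (−1)^0·-1^2·-1^3 = -1.
(a,b)_13: α=2, u≡5; β=1, v≡10 (mod 13); (5|13)=-1, (10|13)=+1; sign (−1)^0·-1^1·+1^2 = -1.
(a,b)_2: α=-8, β=4; u≡5, v≡5 (mod 8); ε(u)ε(v)=0·0, αω(v)=-8·1, βω(u)=4·1; sum ≡ 0  ⇒  +1.
(a,b)_17: α=1, u≡11; β=0, v≡15 (mod 17); (11|17)=-1, (15|17)=+1; sign (−1)^0·-1^0·+1^1 = +1.
Ram(85, 13) = {5, 13}; no ℚ_5-point on the conic.

[5, 13]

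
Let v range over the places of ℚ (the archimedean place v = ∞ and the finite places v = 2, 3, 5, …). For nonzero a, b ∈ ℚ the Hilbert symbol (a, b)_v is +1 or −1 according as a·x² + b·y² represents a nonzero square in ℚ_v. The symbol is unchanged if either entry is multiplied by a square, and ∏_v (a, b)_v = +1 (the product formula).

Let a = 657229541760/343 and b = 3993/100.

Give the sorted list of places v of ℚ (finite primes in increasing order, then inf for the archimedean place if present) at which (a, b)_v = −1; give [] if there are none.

[5, 7]

Mod squares: a ≡ 1217370, b ≡ 33. Check v ∈ {∞, 2, 3, 5, 7, 11, 17, 31}.
v=7: a=7^-3·(≡1), b=7^0·(≡5) mod 7; (1|7)=+1, (5|7)=-1; (−1)^{-3·0·3}·(+1)^0·(-1)^-3 = -1.
v=2: v_2(a)=7, v_2(b)=-2; units ≡ 5, 1 (mod 8); ε·ε+αω+βω = 0·0+7·0+-2·1 ≡ 0  ⇒  (a,b)_2 = +1.
v=∞: 1217370 > 0 and 33 > 0  ⇒  (a,b)_∞ = +1.
v=3: a=3^11·(≡1), b=3^1·(≡2) mod 3; (1|3)=+1, (2|3)=-1; (−1)^{11·1·1}·(+1)^1·(-1)^11 = +1.
v=17: a=17^1·(≡3), b=17^0·(≡1) mod 17; (3|17)=-1, (1|17)=+1; (−1)^{1·0·8}·(-1)^0·(+1)^1 = +1.
v=11: a=11^1·(≡8), b=11^3·(≡3) mod 11; (8|11)=-1, (3|11)=+1; (−1)^{1·3·5}·(-1)^3·(+1)^1 = +1.
v=31: a=31^1·(≡6), b=31^0·(≡8) mod 31; (6|31)=-1, (8|31)=+1; (−1)^{1·0·15}·(-1)^0·(+1)^1 = +1.
v=5: a=5^1·(≡4), b=5^-2·(≡2) mod 5; (4|5)=+1, (2|5)=-1; (−1)^{1·-2·2}·(+1)^-2·(-1)^1 = -1.
(1217370, 33 / ℚ) ramifies at {5, 7}: a division algebra.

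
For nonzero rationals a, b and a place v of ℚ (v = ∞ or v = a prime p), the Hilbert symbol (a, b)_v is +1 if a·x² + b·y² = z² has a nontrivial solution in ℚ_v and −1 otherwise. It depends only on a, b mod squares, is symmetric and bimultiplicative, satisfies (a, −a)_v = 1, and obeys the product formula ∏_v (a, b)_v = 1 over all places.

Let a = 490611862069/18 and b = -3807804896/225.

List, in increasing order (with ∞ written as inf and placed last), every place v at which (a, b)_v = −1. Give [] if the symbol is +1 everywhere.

[2, 31]

Mod squares: a ≡ 1178, b ≡ -14. Check v ∈ {∞, 2, 3, 5, 7, 19, 31}.
v=5: a=5^0·(≡3), b=5^-2·(≡1) mod 5; (3|5)=-1, (1|5)=+1; (−1)^{0·-2·2}·(-1)^-2·(+1)^0 = +1.
v=2: v_2(a)=-1, v_2(b)=5; units ≡ 5, 1 (mod 8); ε·ε+αω+βω = 0·0+-1·0+5·1 ≡ 1  ⇒  (a,b)_2 = -1.
v=7: a=7^4·(≡2), b=7^3·(≡3) mod 7; (2|7)=+1, (3|7)=-1; (−1)^{4·3·3}·(+1)^3·(-1)^4 = +1.
v=19: a=19^3·(≡7), b=19^2·(≡16) mod 19; (7|19)=+1, (16|19)=+1; (−1)^{3·2·9}·(+1)^2·(+1)^3 = +1.
v=31: a=31^3·(≡20), b=31^2·(≡26) mod 31; (20|31)=+1, (26|31)=-1; (−1)^{3·2·15}·(+1)^2·(-1)^3 = -1.
v=∞: 1178 > 0 and -14 < 0  ⇒  (a,b)_∞ = +1.
v=3: a=3^-2·(≡2), b=3^-2·(≡1) mod 3; (2|3)=-1, (1|3)=+1; (−1)^{-2·-2·1}·(-1)^-2·(+1)^-2 = +1.
|Ram(1178, -14)| = 2, even; anisotropic at {2, 31}.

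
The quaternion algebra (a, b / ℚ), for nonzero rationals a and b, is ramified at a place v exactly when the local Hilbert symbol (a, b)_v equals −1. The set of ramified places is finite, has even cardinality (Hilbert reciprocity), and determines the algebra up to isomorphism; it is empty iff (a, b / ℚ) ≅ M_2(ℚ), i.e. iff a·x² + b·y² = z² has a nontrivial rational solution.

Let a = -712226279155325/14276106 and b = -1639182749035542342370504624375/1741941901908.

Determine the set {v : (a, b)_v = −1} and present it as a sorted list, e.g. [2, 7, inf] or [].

(a, b) ≡ (-22041682, -5083) mod (ℚ^×)²; places V = {2, 3, 5, 11, 13, 17, 19, 23, 29, 31, 41, ∞}.
(a,b)_29: α=1, u≡14; β=2, v≡8 (mod 29); (14|29)=-1, (8|29)=-1; sign (−1)^0·-1^2·-1^1 = -1.
(a,b)_13: α=-3, u≡6; β=-5, v≡10 (mod 13); (6|13)=-1, (10|13)=+1; sign (−1)^0·-1^-5·+1^-3 = -1.
(a,b)_11: α=2, u≡8; β=2, v≡7 (mod 11); (8|11)=-1, (7|11)=-1; sign (−1)^0·-1^2·-1^2 = +1.
(a,b)_19: α=-2, u≡11; β=-4, v≡5 (mod 19); (11|19)=+1, (5|19)=+1; sign (−1)^0·+1^-4·+1^-2 = +1.
(a,b)_23: α=1, u≡11; β=3, v≡12 (mod 23); (11|23)=-1, (12|23)=+1; sign (−1)^1·-1^3·+1^1 = +1.
(a,b)_2: α=-1, β=-2; u≡7, v≡5 (mod 8); ε(u)ε(v)=1·0, αω(v)=-1·1, βω(u)=-2·0; sum ≡ 1  ⇒  -1.
(a,b)_3: α=-2, u≡2; β=-2, v≡2 (mod 3); (2|3)=-1, (2|3)=-1; sign (−1)^0·-1^-2·-1^-2 = +1.
(a,b)_5: α=2, u≡2; β=4, v≡2 (mod 5); (2|5)=-1, (2|5)=-1; sign (−1)^0·-1^4·-1^2 = +1.
(a,b)_41: α=1, u≡18; β=2, v≡18 (mod 41); (18|41)=+1, (18|41)=+1; sign (−1)^0·+1^2·+1^1 = +1.
(a,b)_31: α=3, u≡20; β=6, v≡9 (mod 31); (20|31)=+1, (9|31)=+1; sign (−1)^0·+1^6·+1^3 = +1.
(a,b)_∞: sgn(-22041682)=−, sgn(-5083)=−, so -1.
(a,b)_17: α=2, u≡8; β=5, v≡10 (mod 17); (8|17)=+1, (10|17)=-1; sign (−1)^0·+1^5·-1^2 = +1.
Ram(-22041682, -5083) = {2, 13, 29, ∞}; no ℚ_2-point on the conic.

[2, 13, 29, inf]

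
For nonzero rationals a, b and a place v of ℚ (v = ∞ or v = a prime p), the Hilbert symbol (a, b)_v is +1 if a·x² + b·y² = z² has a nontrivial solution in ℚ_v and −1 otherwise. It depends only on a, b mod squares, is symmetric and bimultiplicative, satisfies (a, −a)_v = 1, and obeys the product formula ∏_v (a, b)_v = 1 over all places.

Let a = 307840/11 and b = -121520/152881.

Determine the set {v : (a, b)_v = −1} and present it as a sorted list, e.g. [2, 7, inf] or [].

(a, b) ≡ (52910, -155) mod (ℚ^×)²; places V = {2, 5, 7, 11, 13, 17, 23, 31, 37, ∞}.
(a,b)_31: α=0, u≡15; β=1, v≡21 (mod 31); (15|31)=-1, (21|31)=-1; sign (−1)^0·-1^1·-1^0 = -1.
(a,b)_5: α=1, u≡3; β=1, v≡1 (mod 5); (3|5)=-1, (1|5)=+1; sign (−1)^0·-1^1·+1^1 = -1.
(a,b)_7: α=0, u≡2; β=2, v≡5 (mod 7); (2|7)=+1, (5|7)=-1; sign (−1)^0·+1^2·-1^0 = +1.
(a,b)_13: α=1, u≡3; β=0, v≡4 (mod 13); (3|13)=+1, (4|13)=+1; sign (−1)^0·+1^0·+1^1 = +1.
(a,b)_∞: sgn(52910)=+, sgn(-155)=−, so +1.
(a,b)_2: α=7, β=4; u≡7, v≡5 (mod 8); ε(u)ε(v)=1·0, αω(v)=7·1, βω(u)=4·0; sum ≡ 1  ⇒  -1.
(a,b)_23: α=0, u≡7; β=-2, v≡8 (mod 23); (7|23)=-1, (8|23)=+1; sign (−1)^0·-1^-2·+1^0 = +1.
(a,b)_37: α=1, u≡13; β=0, v≡4 (mod 37); (13|37)=-1, (4|37)=+1; sign (−1)^0·-1^0·+1^1 = +1.
(a,b)_17: α=0, u≡5; β=-2, v≡15 (mod 17); (5|17)=-1, (15|17)=+1; sign (−1)^0·-1^-2·+1^0 = +1.
(a,b)_11: α=-1, u≡5; β=0, v≡10 (mod 11); (5|11)=+1, (10|11)=-1; sign (−1)^0·+1^0·-1^-1 = -1.
Ram(52910, -155) = {2, 5, 11, 31}; no ℚ_2-point on the conic.

[2, 5, 11, 31]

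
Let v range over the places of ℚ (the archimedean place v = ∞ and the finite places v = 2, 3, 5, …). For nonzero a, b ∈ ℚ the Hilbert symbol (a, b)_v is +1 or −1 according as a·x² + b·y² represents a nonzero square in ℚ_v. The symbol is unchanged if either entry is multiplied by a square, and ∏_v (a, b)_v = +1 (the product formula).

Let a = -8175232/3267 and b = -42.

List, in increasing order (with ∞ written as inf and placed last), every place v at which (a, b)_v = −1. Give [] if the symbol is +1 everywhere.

Mod squares: a ≡ -1326, b ≡ -42. Check v ∈ {∞, 2, 3, 7, 11, 13, 17}.
v=17: a=17^3·(≡12), b=17^0·(≡9) mod 17; (12|17)=-1, (9|17)=+1; (−1)^{3·0·8}·(-1)^0·(+1)^3 = +1.
v=3: a=3^-3·(≡2), b=3^1·(≡1) mod 3; (2|3)=-1, (1|3)=+1; (−1)^{-3·1·1}·(-1)^1·(+1)^-3 = +1.
v=13: a=13^1·(≡6), b=13^0·(≡10) mod 13; (6|13)=-1, (10|13)=+1; (−1)^{1·0·6}·(-1)^0·(+1)^1 = +1.
v=2: v_2(a)=7, v_2(b)=1; units ≡ 1, 3 (mod 8); ε·ε+αω+βω = 0·1+7·1+1·0 ≡ 1  ⇒  (a,b)_2 = -1.
v=7: a=7^0·(≡1), b=7^1·(≡1) mod 7; (1|7)=+1, (1|7)=+1; (−1)^{0·1·3}·(+1)^1·(+1)^0 = +1.
v=11: a=11^-2·(≡9), b=11^0·(≡2) mod 11; (9|11)=+1, (2|11)=-1; (−1)^{-2·0·5}·(+1)^0·(-1)^-2 = +1.
v=∞: -1326 < 0 and -42 < 0  ⇒  (a,b)_∞ = -1.
(-1326, -42 / ℚ) ramifies at {2, ∞}: a division algebra.

[2, inf]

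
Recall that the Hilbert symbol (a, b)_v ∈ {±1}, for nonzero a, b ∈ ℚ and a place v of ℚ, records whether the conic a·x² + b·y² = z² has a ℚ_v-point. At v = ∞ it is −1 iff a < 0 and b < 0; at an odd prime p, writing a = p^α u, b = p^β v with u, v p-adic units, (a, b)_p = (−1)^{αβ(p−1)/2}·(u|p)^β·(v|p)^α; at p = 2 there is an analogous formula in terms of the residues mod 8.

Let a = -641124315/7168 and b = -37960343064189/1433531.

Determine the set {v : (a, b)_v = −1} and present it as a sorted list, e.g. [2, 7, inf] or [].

Mod squares: a ≡ -327845, b ≡ -1176791. Check v ∈ {∞, 2, 3, 5, 7, 11, 13, 17, 19, 23, 29, 31}.
v=2: v_2(a)=-10, v_2(b)=0; units ≡ 3, 1 (mod 8); ε·ε+αω+βω = 1·0+-10·0+0·1 ≡ 0  ⇒  (a,b)_2 = +1.
v=11: a=11^0·(≡10), b=11^-1·(≡1) mod 11; (10|11)=-1, (1|11)=+1; (−1)^{0·-1·5}·(-1)^-1·(+1)^0 = -1.
v=13: a=13^2·(≡5), b=13^2·(≡8) mod 13; (5|13)=-1, (8|13)=-1; (−1)^{2·2·6}·(-1)^2·(-1)^2 = +1.
v=31: a=31^0·(≡11), b=31^1·(≡16) mod 31; (11|31)=-1, (16|31)=+1; (−1)^{0·1·15}·(-1)^1·(+1)^0 = -1.
v=3: a=3^4·(≡1), b=3^4·(≡1) mod 3; (1|3)=+1, (1|3)=+1; (−1)^{4·4·1}·(+1)^4·(+1)^4 = +1.
v=17: a=17^1·(≡12), b=17^1·(≡8) mod 17; (12|17)=-1, (8|17)=+1; (−1)^{1·1·8}·(-1)^1·(+1)^1 = -1.
v=7: a=7^-1·(≡4), b=7^3·(≡3) mod 7; (4|7)=+1, (3|7)=-1; (−1)^{-1·3·3}·(+1)^3·(-1)^-1 = +1.
v=∞: -327845 < 0 and -1176791 < 0  ⇒  (a,b)_∞ = -1.
v=29: a=29^1·(≡25), b=29^1·(≡10) mod 29; (25|29)=+1, (10|29)=-1; (−1)^{1·1·14}·(+1)^1·(-1)^1 = -1.
v=19: a=19^1·(≡9), b=19^-4·(≡12) mod 19; (9|19)=+1, (12|19)=-1; (−1)^{1·-4·9}·(+1)^-4·(-1)^1 = -1.
v=23: a=23^0·(≡15), b=23^2·(≡18) mod 23; (15|23)=-1, (18|23)=+1; (−1)^{0·2·11}·(-1)^2·(+1)^0 = +1.
v=5: a=5^1·(≡4), b=5^0·(≡1) mod 5; (4|5)=+1, (1|5)=+1; (−1)^{1·0·2}·(+1)^0·(+1)^1 = +1.
|Ram(-327845, -1176791)| = 6, even; anisotropic at {11, 17, 19, 29, 31, ∞}.

[11, 17, 19, 29, 31, inf]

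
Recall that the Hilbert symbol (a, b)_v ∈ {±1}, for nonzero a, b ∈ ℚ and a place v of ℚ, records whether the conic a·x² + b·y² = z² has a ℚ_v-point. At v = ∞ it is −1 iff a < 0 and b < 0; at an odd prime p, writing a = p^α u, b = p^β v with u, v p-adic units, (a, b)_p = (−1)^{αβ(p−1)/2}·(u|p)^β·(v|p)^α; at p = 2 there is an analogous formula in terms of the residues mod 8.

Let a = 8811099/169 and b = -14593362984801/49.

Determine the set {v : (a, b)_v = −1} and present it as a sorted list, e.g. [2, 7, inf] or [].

[2, 29]

(a, b) ≡ (899, -24769) mod (ℚ^×)²; places V = {2, 3, 7, 11, 13, 17, 29, 31, 47, ∞}.
(a,b)_2: α=0, β=0; u≡3, v≡7 (mod 8); ε(u)ε(v)=1·1, αω(v)=0·0, βω(u)=0·1; sum ≡ 1  ⇒  -1.
(a,b)_29: α=1, u≡12; β=2, v≡15 (mod 29); (12|29)=-1, (15|29)=-1; sign (−1)^0·-1^2·-1^1 = -1.
(a,b)_47: α=0, u≡2; β=1, v≡4 (mod 47); (2|47)=+1, (4|47)=+1; sign (−1)^0·+1^1·+1^0 = +1.
(a,b)_31: α=1, u≡17; β=3, v≡18 (mod 31); (17|31)=-1, (18|31)=+1; sign (−1)^1·-1^3·+1^1 = +1.
(a,b)_7: α=0, u≡3; β=-2, v≡1 (mod 7); (3|7)=-1, (1|7)=+1; sign (−1)^0·-1^-2·+1^0 = +1.
(a,b)_13: α=-2, u≡11; β=0, v≡1 (mod 13); (11|13)=-1, (1|13)=+1; sign (−1)^0·-1^0·+1^-2 = +1.
(a,b)_11: α=2, u≡8; β=0, v≡3 (mod 11); (8|11)=-1, (3|11)=+1; sign (−1)^0·-1^0·+1^2 = +1.
(a,b)_17: α=0, u≡1; β=1, v≡3 (mod 17); (1|17)=+1, (3|17)=-1; sign (−1)^0·+1^1·-1^0 = +1.
(a,b)_3: α=4, u≡2; β=6, v≡2 (mod 3); (2|3)=-1, (2|3)=-1; sign (−1)^0·-1^6·-1^4 = +1.
(a,b)_∞: sgn(899)=+, sgn(-24769)=−, so +1.
Ram(899, -24769) = {2, 29}; no ℚ_2-point on the conic.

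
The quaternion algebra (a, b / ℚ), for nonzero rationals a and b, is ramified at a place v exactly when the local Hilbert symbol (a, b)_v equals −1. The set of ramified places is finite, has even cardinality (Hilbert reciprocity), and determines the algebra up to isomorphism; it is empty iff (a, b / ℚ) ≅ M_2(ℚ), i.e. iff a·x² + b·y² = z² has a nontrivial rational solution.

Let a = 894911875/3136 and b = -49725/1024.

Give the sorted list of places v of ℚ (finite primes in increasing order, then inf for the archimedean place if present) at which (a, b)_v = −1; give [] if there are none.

Mod squares: a ≡ 1431859, b ≡ -221. Check v ∈ {∞, 2, 3, 5, 7, 11, 13, 17, 19, 31}.
v=19: a=19^1·(≡5), b=19^0·(≡1) mod 19; (5|19)=+1, (1|19)=+1; (−1)^{1·0·9}·(+1)^0·(+1)^1 = +1.
v=2: v_2(a)=-6, v_2(b)=-10; units ≡ 3, 3 (mod 8); ε·ε+αω+βω = 1·1+-6·1+-10·1 ≡ 1  ⇒  (a,b)_2 = -1.
v=13: a=13^1·(≡11), b=13^1·(≡1) mod 13; (11|13)=-1, (1|13)=+1; (−1)^{1·1·6}·(-1)^1·(+1)^1 = -1.
v=7: a=7^-2·(≡4), b=7^0·(≡5) mod 7; (4|7)=+1, (5|7)=-1; (−1)^{-2·0·3}·(+1)^0·(-1)^-2 = +1.
v=5: a=5^4·(≡4), b=5^2·(≡4) mod 5; (4|5)=+1, (4|5)=+1; (−1)^{4·2·2}·(+1)^2·(+1)^4 = +1.
v=3: a=3^0·(≡1), b=3^2·(≡1) mod 3; (1|3)=+1, (1|3)=+1; (−1)^{0·2·1}·(+1)^2·(+1)^0 = +1.
v=11: a=11^1·(≡10), b=11^0·(≡6) mod 11; (10|11)=-1, (6|11)=-1; (−1)^{1·0·5}·(-1)^0·(-1)^1 = -1.
v=17: a=17^1·(≡4), b=17^1·(≡4) mod 17; (4|17)=+1, (4|17)=+1; (−1)^{1·1·8}·(+1)^1·(+1)^1 = +1.
v=31: a=31^1·(≡30), b=31^0·(≡30) mod 31; (30|31)=-1, (30|31)=-1; (−1)^{1·0·15}·(-1)^0·(-1)^1 = -1.
v=∞: 1431859 > 0 and -221 < 0  ⇒  (a,b)_∞ = +1.
Ram(1431859, -221) = {2, 11, 13, 31}; no ℚ_2-point on the conic.

[2, 11, 13, 31]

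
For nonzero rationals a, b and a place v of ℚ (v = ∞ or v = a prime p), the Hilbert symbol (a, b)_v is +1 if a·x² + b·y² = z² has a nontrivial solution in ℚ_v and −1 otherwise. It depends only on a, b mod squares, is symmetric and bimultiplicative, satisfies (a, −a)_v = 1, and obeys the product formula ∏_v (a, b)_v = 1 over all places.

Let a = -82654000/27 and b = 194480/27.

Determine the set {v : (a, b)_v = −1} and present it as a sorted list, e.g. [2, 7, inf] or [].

Mod squares: a ≡ -2145, b ≡ 36465. Check v ∈ {∞, 2, 3, 5, 11, 13, 17}.
v=13: a=13^1·(≡1), b=13^1·(≡10) mod 13; (1|13)=+1, (10|13)=+1; (−1)^{1·1·6}·(+1)^1·(+1)^1 = +1.
v=3: a=3^-3·(≡2), b=3^-3·(≡2) mod 3; (2|3)=-1, (2|3)=-1; (−1)^{-3·-3·1}·(-1)^-3·(-1)^-3 = -1.
v=11: a=11^1·(≡9), b=11^1·(≡5) mod 11; (9|11)=+1, (5|11)=+1; (−1)^{1·1·5}·(+1)^1·(+1)^1 = -1.
v=17: a=17^2·(≡11), b=17^1·(≡5) mod 17; (11|17)=-1, (5|17)=-1; (−1)^{2·1·8}·(-1)^1·(-1)^2 = -1.
v=2: v_2(a)=4, v_2(b)=4; units ≡ 7, 1 (mod 8); ε·ε+αω+βω = 1·0+4·0+4·0 ≡ 0  ⇒  (a,b)_2 = +1.
v=5: a=5^3·(≡4), b=5^1·(≡3) mod 5; (4|5)=+1, (3|5)=-1; (−1)^{3·1·2}·(+1)^1·(-1)^3 = -1.
v=∞: -2145 < 0 and 36465 > 0  ⇒  (a,b)_∞ = +1.
|Ram(-2145, 36465)| = 4, even; anisotropic at {3, 5, 11, 17}.

[3, 5, 11, 17]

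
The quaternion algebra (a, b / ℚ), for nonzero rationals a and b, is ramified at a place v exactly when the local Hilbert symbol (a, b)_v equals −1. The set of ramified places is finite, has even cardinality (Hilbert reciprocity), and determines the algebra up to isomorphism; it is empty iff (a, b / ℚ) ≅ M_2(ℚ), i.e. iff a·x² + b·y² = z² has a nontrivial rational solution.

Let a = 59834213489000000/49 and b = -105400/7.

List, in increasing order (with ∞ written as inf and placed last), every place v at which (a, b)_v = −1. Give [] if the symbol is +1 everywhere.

Mod squares: a ≡ 215441, b ≡ -7378. Check v ∈ {∞, 2, 5, 7, 17, 19, 23, 29, 31}.
v=31: a=31^2·(≡21), b=31^1·(≡28) mod 31; (21|31)=-1, (28|31)=+1; (−1)^{2·1·15}·(-1)^1·(+1)^2 = -1.
v=29: a=29^1·(≡7), b=29^0·(≡27) mod 29; (7|29)=+1, (27|29)=-1; (−1)^{1·0·14}·(+1)^0·(-1)^1 = -1.
v=5: a=5^6·(≡4), b=5^2·(≡2) mod 5; (4|5)=+1, (2|5)=-1; (−1)^{6·2·2}·(+1)^2·(-1)^6 = +1.
v=∞: 215441 > 0 and -7378 < 0  ⇒  (a,b)_∞ = +1.
v=7: a=7^-2·(≡1), b=7^-1·(≡6) mod 7; (1|7)=+1, (6|7)=-1; (−1)^{-2·-1·3}·(+1)^-1·(-1)^-2 = +1.
v=2: v_2(a)=6, v_2(b)=3; units ≡ 1, 7 (mod 8); ε·ε+αω+βω = 0·1+6·0+3·0 ≡ 0  ⇒  (a,b)_2 = +1.
v=17: a=17^3·(≡16), b=17^1·(≡8) mod 17; (16|17)=+1, (8|17)=+1; (−1)^{3·1·8}·(+1)^1·(+1)^3 = +1.
v=19: a=19^1·(≡14), b=19^0·(≡18) mod 19; (14|19)=-1, (18|19)=-1; (−1)^{1·0·9}·(-1)^0·(-1)^1 = -1.
v=23: a=23^1·(≡2), b=23^0·(≡21) mod 23; (2|23)=+1, (21|23)=-1; (−1)^{1·0·11}·(+1)^0·(-1)^1 = -1.
(215441, -7378 / ℚ) ramifies at {19, 23, 29, 31}: a division algebra.

[19, 23, 29, 31]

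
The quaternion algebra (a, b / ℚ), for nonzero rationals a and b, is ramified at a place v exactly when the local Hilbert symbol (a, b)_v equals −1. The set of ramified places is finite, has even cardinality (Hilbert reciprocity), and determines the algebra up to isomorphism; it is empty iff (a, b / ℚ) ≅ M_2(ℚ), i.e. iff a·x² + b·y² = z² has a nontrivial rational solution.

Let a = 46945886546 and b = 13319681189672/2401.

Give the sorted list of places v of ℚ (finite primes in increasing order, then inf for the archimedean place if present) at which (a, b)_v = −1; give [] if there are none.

(a, b) ≡ (193154, 329498) mod (ℚ^×)²; places V = {2, 7, 11, 13, 17, 19, 23, 29, ∞}.
(a,b)_11: α=0, u≡9; β=2, v≡4 (mod 11); (9|11)=+1, (4|11)=+1; sign (−1)^0·+1^2·+1^0 = +1.
(a,b)_29: α=2, u≡15; β=1, v≡20 (mod 29); (15|29)=-1, (20|29)=+1; sign (−1)^0·-1^1·+1^2 = -1.
(a,b)_13: α=1, u≡12; β=1, v≡1 (mod 13); (12|13)=+1, (1|13)=+1; sign (−1)^0·+1^1·+1^1 = +1.
(a,b)_19: α=1, u≡1; β=1, v≡3 (mod 19); (1|19)=+1, (3|19)=-1; sign (−1)^1·+1^1·-1^1 = +1.
(a,b)_2: α=1, β=3; u≡1, v≡5 (mod 8); ε(u)ε(v)=0·0, αω(v)=1·1, βω(u)=3·0; sum ≡ 1  ⇒  -1.
(a,b)_17: α=3, u≡14; β=4, v≡8 (mod 17); (14|17)=-1, (8|17)=+1; sign (−1)^0·-1^4·+1^3 = +1.
(a,b)_7: α=0, u≡6; β=-4, v≡4 (mod 7); (6|7)=-1, (4|7)=+1; sign (−1)^0·-1^-4·+1^0 = +1.
(a,b)_23: α=1, u≡1; β=1, v≡5 (mod 23); (1|23)=+1, (5|23)=-1; sign (−1)^1·+1^1·-1^1 = +1.
(a,b)_∞: sgn(193154)=+, sgn(329498)=+, so +1.
|Ram(193154, 329498)| = 2, even; anisotropic at {2, 29}.

[2, 29]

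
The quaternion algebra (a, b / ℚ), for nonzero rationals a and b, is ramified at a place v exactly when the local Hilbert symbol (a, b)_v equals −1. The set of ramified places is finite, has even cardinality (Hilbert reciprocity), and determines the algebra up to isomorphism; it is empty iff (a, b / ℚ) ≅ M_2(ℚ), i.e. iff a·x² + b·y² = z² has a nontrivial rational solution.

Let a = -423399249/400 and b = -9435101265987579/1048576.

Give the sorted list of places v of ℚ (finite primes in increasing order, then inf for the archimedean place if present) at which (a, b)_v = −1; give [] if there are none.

[13, inf]

Mod squares: a ≡ -5681, b ≡ -19. Check v ∈ {∞, 2, 3, 5, 7, 13, 19, 23}.
v=5: a=5^-2·(≡1), b=5^0·(≡1) mod 5; (1|5)=+1, (1|5)=+1; (−1)^{-2·0·2}·(+1)^0·(+1)^-2 = +1.
v=3: a=3^2·(≡1), b=3^4·(≡2) mod 3; (1|3)=+1, (2|3)=-1; (−1)^{2·4·1}·(+1)^4·(-1)^2 = +1.
v=23: a=23^1·(≡6), b=23^2·(≡18) mod 23; (6|23)=+1, (18|23)=+1; (−1)^{1·2·11}·(+1)^2·(+1)^1 = +1.
v=∞: -5681 < 0 and -19 < 0  ⇒  (a,b)_∞ = -1.
v=13: a=13^3·(≡6), b=13^6·(≡7) mod 13; (6|13)=-1, (7|13)=-1; (−1)^{3·6·6}·(-1)^6·(-1)^3 = -1.
v=7: a=7^2·(≡6), b=7^4·(≡1) mod 7; (6|7)=-1, (1|7)=+1; (−1)^{2·4·3}·(-1)^4·(+1)^2 = +1.
v=2: v_2(a)=-4, v_2(b)=-20; units ≡ 7, 5 (mod 8); ε·ε+αω+βω = 1·0+-4·1+-20·0 ≡ 0  ⇒  (a,b)_2 = +1.
v=19: a=19^1·(≡17), b=19^1·(≡18) mod 19; (17|19)=+1, (18|19)=-1; (−1)^{1·1·9}·(+1)^1·(-1)^1 = +1.
Ram(-5681, -19) = {13, ∞}; no ℚ_13-point on the conic.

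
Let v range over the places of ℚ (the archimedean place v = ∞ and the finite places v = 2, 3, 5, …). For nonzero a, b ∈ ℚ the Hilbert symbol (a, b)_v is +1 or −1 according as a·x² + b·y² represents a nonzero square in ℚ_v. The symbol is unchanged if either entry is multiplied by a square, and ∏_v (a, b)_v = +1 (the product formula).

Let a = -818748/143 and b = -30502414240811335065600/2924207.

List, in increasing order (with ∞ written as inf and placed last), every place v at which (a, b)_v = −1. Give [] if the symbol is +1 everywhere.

[7, 23, 37, inf]

(a, b) ≡ (-1001, -1703702) mod (ℚ^×)²; places V = {2, 3, 5, 7, 11, 13, 19, 23, 37, ∞}.
(a,b)_2: α=2, β=13; u≡7, v≡5 (mod 8); ε(u)ε(v)=1·0, αω(v)=2·1, βω(u)=13·0; sum ≡ 0  ⇒  +1.
(a,b)_11: α=-1, u≡2; β=-3, v≡9 (mod 11); (2|11)=-1, (9|11)=+1; sign (−1)^1·-1^-3·+1^-1 = +1.
(a,b)_5: α=0, u≡4; β=2, v≡3 (mod 5); (4|5)=+1, (3|5)=-1; sign (−1)^0·+1^2·-1^0 = +1.
(a,b)_23: α=0, u≡15; β=1, v≡8 (mod 23); (15|23)=-1, (8|23)=+1; sign (−1)^0·-1^1·+1^0 = -1.
(a,b)_19: α=2, u≡5; β=6, v≡6 (mod 19); (5|19)=+1, (6|19)=+1; sign (−1)^0·+1^6·+1^2 = +1.
(a,b)_37: α=0, u≡32; β=1, v≡35 (mod 37); (32|37)=-1, (35|37)=-1; sign (−1)^0·-1^1·-1^0 = -1.
(a,b)_3: α=4, u≡1; β=12, v≡1 (mod 3); (1|3)=+1, (1|3)=+1; sign (−1)^0·+1^12·+1^4 = +1.
(a,b)_∞: sgn(-1001)=−, sgn(-1703702)=−, so -1.
(a,b)_13: α=-1, u≡4; β=-3, v≡4 (mod 13); (4|13)=+1, (4|13)=+1; sign (−1)^0·+1^-3·+1^-1 = +1.
(a,b)_7: α=1, u≡2; β=1, v≡4 (mod 7); (2|7)=+1, (4|7)=+1; sign (−1)^1·+1^1·+1^1 = -1.
Ram(-1001, -1703702) = {7, 23, 37, ∞}; no ℚ_7-point on the conic.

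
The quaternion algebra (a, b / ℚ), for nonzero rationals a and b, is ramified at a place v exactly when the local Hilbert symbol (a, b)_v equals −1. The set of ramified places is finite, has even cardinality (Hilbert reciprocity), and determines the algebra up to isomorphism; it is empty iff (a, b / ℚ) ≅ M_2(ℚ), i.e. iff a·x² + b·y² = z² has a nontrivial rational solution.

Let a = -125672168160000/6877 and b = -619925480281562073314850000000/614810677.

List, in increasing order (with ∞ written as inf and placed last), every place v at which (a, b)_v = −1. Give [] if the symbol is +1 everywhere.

[7, 17, 29, inf]

(a, b) ≡ (-9376367, -58058) mod (ℚ^×)²; places V = {2, 3, 5, 7, 11, 13, 17, 19, 23, 29, ∞}.
(a,b)_5: α=4, u≡2; β=8, v≡2 (mod 5); (2|5)=-1, (2|5)=-1; sign (−1)^0·-1^8·-1^4 = +1.
(a,b)_7: α=1, u≡4; β=3, v≡2 (mod 7); (4|7)=+1, (2|7)=+1; sign (−1)^1·+1^3·+1^1 = -1.
(a,b)_19: α=1, u≡13; β=2, v≡11 (mod 19); (13|19)=-1, (11|19)=+1; sign (−1)^0·-1^2·+1^1 = +1.
(a,b)_2: α=8, β=7; u≡1, v≡3 (mod 8); ε(u)ε(v)=0·1, αω(v)=8·1, βω(u)=7·0; sum ≡ 0  ⇒  +1.
(a,b)_∞: sgn(-9376367)=−, sgn(-58058)=−, so -1.
(a,b)_11: α=3, u≡1; β=7, v≡10 (mod 11); (1|11)=+1, (10|11)=-1; sign (−1)^1·+1^7·-1^3 = +1.
(a,b)_13: α=-1, u≡5; β=-3, v≡5 (mod 13); (5|13)=-1, (5|13)=-1; sign (−1)^0·-1^-3·-1^-1 = +1.
(a,b)_23: α=-2, u≡10; β=-4, v≡7 (mod 23); (10|23)=-1, (7|23)=-1; sign (−1)^0·-1^-4·-1^-2 = +1.
(a,b)_3: α=2, u≡1; β=6, v≡1 (mod 3); (1|3)=+1, (1|3)=+1; sign (−1)^0·+1^6·+1^2 = +1.
(a,b)_29: α=1, u≡18; β=3, v≡1 (mod 29); (18|29)=-1, (1|29)=+1; sign (−1)^0·-1^3·+1^1 = -1.
(a,b)_17: α=1, u≡11; β=2, v≡5 (mod 17); (11|17)=-1, (5|17)=-1; sign (−1)^0·-1^2·-1^1 = -1.
|Ram(-9376367, -58058)| = 4, even; anisotropic at {7, 17, 29, ∞}.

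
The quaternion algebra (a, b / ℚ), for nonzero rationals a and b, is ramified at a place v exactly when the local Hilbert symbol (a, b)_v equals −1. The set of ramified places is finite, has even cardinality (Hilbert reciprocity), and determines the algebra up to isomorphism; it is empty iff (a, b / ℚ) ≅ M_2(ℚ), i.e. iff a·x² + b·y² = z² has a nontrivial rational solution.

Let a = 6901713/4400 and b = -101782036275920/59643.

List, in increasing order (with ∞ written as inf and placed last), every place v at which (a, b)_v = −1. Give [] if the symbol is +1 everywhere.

(a, b) ≡ (3003, -504735) mod (ℚ^×)²; places V = {2, 3, 5, 7, 11, 13, 19, 23, 43, 47, 53, ∞}.
(a,b)_53: α=2, u≡19; β=0, v≡9 (mod 53); (19|53)=-1, (9|53)=+1; sign (−1)^0·-1^0·+1^2 = +1.
(a,b)_5: α=-2, u≡3; β=1, v≡2 (mod 5); (3|5)=-1, (2|5)=-1; sign (−1)^0·-1^1·-1^-2 = -1.
(a,b)_∞: sgn(3003)=+, sgn(-504735)=−, so +1.
(a,b)_13: α=1, u≡12; β=2, v≡3 (mod 13); (12|13)=+1, (3|13)=+1; sign (−1)^0·+1^2·+1^1 = +1.
(a,b)_19: α=0, u≡7; β=1, v≡7 (mod 19); (7|19)=+1, (7|19)=+1; sign (−1)^0·+1^1·+1^0 = +1.
(a,b)_47: α=0, u≡21; β=-2, v≡31 (mod 47); (21|47)=+1, (31|47)=-1; sign (−1)^0·+1^-2·-1^0 = +1.
(a,b)_23: α=0, u≡18; β=1, v≡20 (mod 23); (18|23)=+1, (20|23)=-1; sign (−1)^0·+1^1·-1^0 = +1.
(a,b)_3: α=3, u≡2; β=-3, v≡1 (mod 3); (2|3)=-1, (1|3)=+1; sign (−1)^1·-1^-3·+1^3 = +1.
(a,b)_2: α=-4, β=4; u≡3, v≡1 (mod 8); ε(u)ε(v)=1·0, αω(v)=-4·0, βω(u)=4·1; sum ≡ 0  ⇒  +1.
(a,b)_43: α=0, u≡6; β=2, v≡22 (mod 43); (6|43)=+1, (22|43)=-1; sign (−1)^0·+1^2·-1^0 = +1.
(a,b)_7: α=1, u≡4; β=1, v≡4 (mod 7); (4|7)=+1, (4|7)=+1; sign (−1)^1·+1^1·+1^1 = -1.
(a,b)_11: α=-1, u≡4; β=3, v≡10 (mod 11); (4|11)=+1, (10|11)=-1; sign (−1)^1·+1^3·-1^-1 = +1.
|Ram(3003, -504735)| = 2, even; anisotropic at {5, 7}.

[5, 7]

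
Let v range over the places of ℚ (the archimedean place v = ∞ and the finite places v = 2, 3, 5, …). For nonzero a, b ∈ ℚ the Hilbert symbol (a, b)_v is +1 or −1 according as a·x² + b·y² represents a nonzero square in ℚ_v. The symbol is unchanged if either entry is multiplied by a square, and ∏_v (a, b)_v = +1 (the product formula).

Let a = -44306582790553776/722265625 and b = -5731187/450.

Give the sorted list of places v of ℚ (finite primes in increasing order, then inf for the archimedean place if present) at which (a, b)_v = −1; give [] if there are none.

(a, b) ≡ (-51, -4774) mod (ℚ^×)²; places V = {2, 3, 5, 7, 11, 17, 31, 43, ∞}.
(a,b)_31: α=2, u≡30; β=1, v≡14 (mod 31); (30|31)=-1, (14|31)=+1; sign (−1)^0·-1^1·+1^2 = -1.
(a,b)_43: α=-2, u≡9; β=0, v≡12 (mod 43); (9|43)=+1, (12|43)=-1; sign (−1)^0·+1^0·-1^-2 = +1.
(a,b)_17: α=1, u≡3; β=0, v≡5 (mod 17); (3|17)=-1, (5|17)=-1; sign (−1)^0·-1^0·-1^1 = -1.
(a,b)_7: α=8, u≡5; β=5, v≡1 (mod 7); (5|7)=-1, (1|7)=+1; sign (−1)^0·-1^5·+1^8 = -1.
(a,b)_5: α=-8, u≡1; β=-2, v≡1 (mod 5); (1|5)=+1, (1|5)=+1; sign (−1)^0·+1^-2·+1^-8 = +1.
(a,b)_∞: sgn(-51)=−, sgn(-4774)=−, so -1.
(a,b)_11: α=2, u≡5; β=1, v≡2 (mod 11); (5|11)=+1, (2|11)=-1; sign (−1)^0·+1^1·-1^2 = +1.
(a,b)_3: α=5, u≡1; β=-2, v≡2 (mod 3); (1|3)=+1, (2|3)=-1; sign (−1)^0·+1^-2·-1^5 = -1.
(a,b)_2: α=4, β=-1; u≡5, v≡5 (mod 8); ε(u)ε(v)=0·0, αω(v)=4·1, βω(u)=-1·1; sum ≡ 1  ⇒  -1.
|Ram(-51, -4774)| = 6, even; anisotropic at {2, 3, 7, 17, 31, ∞}.

[2, 3, 7, 17, 31, inf]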